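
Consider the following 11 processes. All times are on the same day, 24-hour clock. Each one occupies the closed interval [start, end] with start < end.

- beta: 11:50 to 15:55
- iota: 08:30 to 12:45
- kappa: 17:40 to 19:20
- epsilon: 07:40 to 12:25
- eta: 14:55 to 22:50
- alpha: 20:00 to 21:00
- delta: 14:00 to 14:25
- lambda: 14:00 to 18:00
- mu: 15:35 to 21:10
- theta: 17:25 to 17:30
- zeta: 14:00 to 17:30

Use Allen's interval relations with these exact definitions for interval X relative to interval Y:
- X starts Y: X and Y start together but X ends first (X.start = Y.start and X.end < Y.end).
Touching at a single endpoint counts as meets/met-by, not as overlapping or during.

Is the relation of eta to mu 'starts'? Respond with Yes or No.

eta = [14:55, 22:50], mu = [15:35, 21:10].
Actual relation of eta to mu: contains.
Asked whether 'starts' holds → No.

No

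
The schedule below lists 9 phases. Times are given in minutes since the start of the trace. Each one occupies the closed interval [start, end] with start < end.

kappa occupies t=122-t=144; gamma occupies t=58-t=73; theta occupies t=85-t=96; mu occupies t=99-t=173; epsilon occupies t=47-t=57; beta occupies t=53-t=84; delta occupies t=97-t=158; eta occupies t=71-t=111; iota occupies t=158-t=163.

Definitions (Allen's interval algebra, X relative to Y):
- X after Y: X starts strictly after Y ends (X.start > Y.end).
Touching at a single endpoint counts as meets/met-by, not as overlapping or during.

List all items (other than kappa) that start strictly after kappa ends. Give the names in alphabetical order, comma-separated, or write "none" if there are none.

Target kappa = [t=122, t=144].
beta [t=53, t=84] → before → no.
delta [t=97, t=158] → contains → no.
epsilon [t=47, t=57] → before → no.
eta [t=71, t=111] → before → no.
gamma [t=58, t=73] → before → no.
iota [t=158, t=163] → after → yes.
mu [t=99, t=173] → contains → no.
theta [t=85, t=96] → before → no.
Result: iota.

iota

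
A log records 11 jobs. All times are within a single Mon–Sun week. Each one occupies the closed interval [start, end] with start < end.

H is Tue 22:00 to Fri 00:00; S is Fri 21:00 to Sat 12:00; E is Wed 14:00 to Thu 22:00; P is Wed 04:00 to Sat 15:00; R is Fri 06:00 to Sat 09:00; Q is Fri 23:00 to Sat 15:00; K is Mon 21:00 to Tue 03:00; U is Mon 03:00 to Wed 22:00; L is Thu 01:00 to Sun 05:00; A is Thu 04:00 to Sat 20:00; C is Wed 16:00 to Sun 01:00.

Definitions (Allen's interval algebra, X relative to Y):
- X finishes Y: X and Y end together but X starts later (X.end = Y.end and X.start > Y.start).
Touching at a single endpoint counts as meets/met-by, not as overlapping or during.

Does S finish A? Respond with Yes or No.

S = [Fri 21:00, Sat 12:00], A = [Thu 04:00, Sat 20:00].
Actual relation of S to A: during.
Asked whether 'finishes' holds → No.

No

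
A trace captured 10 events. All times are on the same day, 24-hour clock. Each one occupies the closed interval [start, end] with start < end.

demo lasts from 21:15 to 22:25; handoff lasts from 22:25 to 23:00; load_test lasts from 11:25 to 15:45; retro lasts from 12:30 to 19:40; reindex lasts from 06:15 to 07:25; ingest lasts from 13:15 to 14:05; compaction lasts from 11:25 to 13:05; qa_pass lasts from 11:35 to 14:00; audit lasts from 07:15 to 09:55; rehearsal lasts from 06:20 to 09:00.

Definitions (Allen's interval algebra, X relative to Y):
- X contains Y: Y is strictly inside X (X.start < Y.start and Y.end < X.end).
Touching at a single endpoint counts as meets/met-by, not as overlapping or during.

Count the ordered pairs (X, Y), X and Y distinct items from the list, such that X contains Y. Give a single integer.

Checking all 90 ordered pairs for relation 'contains'; matching pairs in alphabetical order:
(load_test, ingest): load_test contains ingest ✓
(load_test, qa_pass): load_test contains qa_pass ✓
(retro, ingest): retro contains ingest ✓
Count: 3.

3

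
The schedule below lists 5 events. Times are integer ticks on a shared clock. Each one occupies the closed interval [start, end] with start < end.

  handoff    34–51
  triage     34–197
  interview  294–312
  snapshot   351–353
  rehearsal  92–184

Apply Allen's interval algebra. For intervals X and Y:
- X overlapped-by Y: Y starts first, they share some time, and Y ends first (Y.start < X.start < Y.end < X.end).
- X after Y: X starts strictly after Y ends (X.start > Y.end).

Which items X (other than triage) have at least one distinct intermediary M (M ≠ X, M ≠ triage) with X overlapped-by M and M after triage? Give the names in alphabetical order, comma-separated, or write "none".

Target triage = [34, 197].
Intermediaries M with M after triage: interview, snapshot.
Via interview — items with X overlapped-by interview: none.
Via snapshot — items with X overlapped-by snapshot: none.
Union: none.

none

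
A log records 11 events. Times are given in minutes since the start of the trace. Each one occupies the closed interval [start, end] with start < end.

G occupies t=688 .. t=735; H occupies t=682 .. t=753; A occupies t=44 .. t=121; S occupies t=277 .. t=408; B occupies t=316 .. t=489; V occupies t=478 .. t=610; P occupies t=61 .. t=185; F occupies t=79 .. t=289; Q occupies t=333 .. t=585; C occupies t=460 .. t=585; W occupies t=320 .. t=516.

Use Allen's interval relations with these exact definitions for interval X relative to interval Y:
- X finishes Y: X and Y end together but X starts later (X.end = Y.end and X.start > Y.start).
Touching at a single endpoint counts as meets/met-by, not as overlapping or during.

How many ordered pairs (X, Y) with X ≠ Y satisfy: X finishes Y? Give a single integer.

Checking all 110 ordered pairs for relation 'finishes'; matching pairs in alphabetical order:
(C, Q): C finishes Q ✓
Count: 1.

1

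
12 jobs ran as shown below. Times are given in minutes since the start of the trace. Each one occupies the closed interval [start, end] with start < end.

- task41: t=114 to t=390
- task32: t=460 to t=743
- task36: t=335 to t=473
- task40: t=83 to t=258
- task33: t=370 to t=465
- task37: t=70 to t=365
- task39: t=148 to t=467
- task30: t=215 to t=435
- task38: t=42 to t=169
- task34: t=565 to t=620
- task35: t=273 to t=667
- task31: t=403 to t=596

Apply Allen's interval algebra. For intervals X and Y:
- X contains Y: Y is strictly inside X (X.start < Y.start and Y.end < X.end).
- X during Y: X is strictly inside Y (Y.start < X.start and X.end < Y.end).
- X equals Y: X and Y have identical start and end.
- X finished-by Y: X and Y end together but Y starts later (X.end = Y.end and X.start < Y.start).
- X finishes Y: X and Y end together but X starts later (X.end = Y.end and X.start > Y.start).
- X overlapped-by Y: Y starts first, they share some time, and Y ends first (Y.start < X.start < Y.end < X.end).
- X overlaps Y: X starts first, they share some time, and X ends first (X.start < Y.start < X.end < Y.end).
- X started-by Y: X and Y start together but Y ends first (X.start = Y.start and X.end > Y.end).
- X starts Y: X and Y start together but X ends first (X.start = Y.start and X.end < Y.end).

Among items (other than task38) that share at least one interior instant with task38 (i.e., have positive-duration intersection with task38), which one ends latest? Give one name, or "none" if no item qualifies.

task39

Target task38 = [t=42, t=169].
task30 [t=215, t=435] → after → excluded.
task31 [t=403, t=596] → after → excluded.
task32 [t=460, t=743] → after → excluded.
task33 [t=370, t=465] → after → excluded.
task34 [t=565, t=620] → after → excluded.
task35 [t=273, t=667] → after → excluded.
task36 [t=335, t=473] → after → excluded.
task37 [t=70, t=365] → overlapped-by → candidate.
task39 [t=148, t=467] → overlapped-by → candidate.
task40 [t=83, t=258] → overlapped-by → candidate.
task41 [t=114, t=390] → overlapped-by → candidate.
Among candidates, latest end is t=467 → task39.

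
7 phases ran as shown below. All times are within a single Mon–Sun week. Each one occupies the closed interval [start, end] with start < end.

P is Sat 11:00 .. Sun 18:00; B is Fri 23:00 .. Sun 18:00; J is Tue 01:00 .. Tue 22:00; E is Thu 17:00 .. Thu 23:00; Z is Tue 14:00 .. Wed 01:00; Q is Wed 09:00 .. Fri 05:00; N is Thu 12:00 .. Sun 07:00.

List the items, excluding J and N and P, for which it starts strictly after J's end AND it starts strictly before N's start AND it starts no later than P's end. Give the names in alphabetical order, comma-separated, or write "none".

Conditions: its start is strictly after J's end (X.start > Tue 22:00) AND its start is strictly before N's start (X.start < Thu 12:00) AND its start is no later than P's end (X.start <= Sun 18:00).
B: start Fri 23:00 > Tue 22:00? ✓; start Fri 23:00 < Thu 12:00? ✗; start Fri 23:00 <= Sun 18:00? ✓ → no.
E: start Thu 17:00 > Tue 22:00? ✓; start Thu 17:00 < Thu 12:00? ✗; start Thu 17:00 <= Sun 18:00? ✓ → no.
Q: start Wed 09:00 > Tue 22:00? ✓; start Wed 09:00 < Thu 12:00? ✓; start Wed 09:00 <= Sun 18:00? ✓ → yes.
Z: start Tue 14:00 > Tue 22:00? ✗; start Tue 14:00 < Thu 12:00? ✓; start Tue 14:00 <= Sun 18:00? ✓ → no.
Result: Q.

Q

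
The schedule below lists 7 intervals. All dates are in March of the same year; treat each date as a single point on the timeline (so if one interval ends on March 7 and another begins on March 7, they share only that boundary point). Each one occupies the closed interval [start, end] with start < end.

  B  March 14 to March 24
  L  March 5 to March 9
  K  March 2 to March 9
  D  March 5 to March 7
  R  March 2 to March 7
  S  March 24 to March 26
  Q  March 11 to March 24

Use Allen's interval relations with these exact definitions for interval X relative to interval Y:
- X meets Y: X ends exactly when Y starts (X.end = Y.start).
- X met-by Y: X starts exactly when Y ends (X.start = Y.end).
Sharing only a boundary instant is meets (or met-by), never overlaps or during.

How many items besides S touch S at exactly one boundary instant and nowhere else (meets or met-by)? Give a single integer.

Target S = [March 24, March 26].
B [March 14, March 24] → meets → counts.
D [March 5, March 7] → before → no.
K [March 2, March 9] → before → no.
L [March 5, March 9] → before → no.
Q [March 11, March 24] → meets → counts.
R [March 2, March 7] → before → no.
Total: 2.

2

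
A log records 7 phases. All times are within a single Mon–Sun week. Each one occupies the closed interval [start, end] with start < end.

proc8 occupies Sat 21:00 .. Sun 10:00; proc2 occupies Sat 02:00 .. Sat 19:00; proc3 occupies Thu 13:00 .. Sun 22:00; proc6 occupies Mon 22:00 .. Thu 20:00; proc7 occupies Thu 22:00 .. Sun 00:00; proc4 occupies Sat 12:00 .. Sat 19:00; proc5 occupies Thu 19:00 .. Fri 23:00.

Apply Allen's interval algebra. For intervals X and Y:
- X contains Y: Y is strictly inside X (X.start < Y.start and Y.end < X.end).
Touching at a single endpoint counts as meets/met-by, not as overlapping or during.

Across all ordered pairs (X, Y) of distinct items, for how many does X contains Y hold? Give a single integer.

Checking all 42 ordered pairs for relation 'contains'; matching pairs in alphabetical order:
(proc3, proc2): proc3 contains proc2 ✓
(proc3, proc4): proc3 contains proc4 ✓
(proc3, proc5): proc3 contains proc5 ✓
(proc3, proc7): proc3 contains proc7 ✓
(proc3, proc8): proc3 contains proc8 ✓
(proc7, proc2): proc7 contains proc2 ✓
(proc7, proc4): proc7 contains proc4 ✓
Count: 7.

7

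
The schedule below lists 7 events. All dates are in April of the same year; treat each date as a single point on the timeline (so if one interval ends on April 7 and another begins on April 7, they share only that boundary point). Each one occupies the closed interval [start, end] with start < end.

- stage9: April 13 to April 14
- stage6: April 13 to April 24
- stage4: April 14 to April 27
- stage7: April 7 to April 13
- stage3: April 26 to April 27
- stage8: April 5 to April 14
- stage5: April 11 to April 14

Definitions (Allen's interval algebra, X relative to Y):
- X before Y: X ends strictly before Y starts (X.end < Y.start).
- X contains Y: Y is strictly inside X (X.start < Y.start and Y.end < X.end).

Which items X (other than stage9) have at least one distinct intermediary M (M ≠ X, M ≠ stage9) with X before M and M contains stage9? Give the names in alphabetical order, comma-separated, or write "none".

none

Target stage9 = [April 13, April 14].
Intermediaries M with M contains stage9: none.
Union: none.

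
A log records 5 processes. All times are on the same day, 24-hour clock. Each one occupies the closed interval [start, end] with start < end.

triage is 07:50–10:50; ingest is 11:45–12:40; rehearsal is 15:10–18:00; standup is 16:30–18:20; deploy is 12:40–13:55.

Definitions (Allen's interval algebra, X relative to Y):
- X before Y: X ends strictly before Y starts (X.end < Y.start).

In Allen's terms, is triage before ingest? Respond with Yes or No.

Yes

triage = [07:50, 10:50], ingest = [11:45, 12:40].
Actual relation of triage to ingest: before.
Asked whether 'before' holds → Yes.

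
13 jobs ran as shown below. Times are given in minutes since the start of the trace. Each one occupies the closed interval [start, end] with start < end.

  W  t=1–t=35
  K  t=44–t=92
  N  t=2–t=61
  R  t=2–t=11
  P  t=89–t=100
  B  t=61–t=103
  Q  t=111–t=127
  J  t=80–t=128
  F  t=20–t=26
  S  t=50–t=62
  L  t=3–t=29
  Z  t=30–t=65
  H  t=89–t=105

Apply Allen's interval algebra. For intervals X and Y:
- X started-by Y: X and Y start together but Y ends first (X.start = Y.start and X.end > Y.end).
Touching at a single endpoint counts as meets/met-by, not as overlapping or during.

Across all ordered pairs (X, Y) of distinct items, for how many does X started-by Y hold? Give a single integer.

2

Checking all 156 ordered pairs for relation 'started-by'; matching pairs in alphabetical order:
(H, P): H started-by P ✓
(N, R): N started-by R ✓
Count: 2.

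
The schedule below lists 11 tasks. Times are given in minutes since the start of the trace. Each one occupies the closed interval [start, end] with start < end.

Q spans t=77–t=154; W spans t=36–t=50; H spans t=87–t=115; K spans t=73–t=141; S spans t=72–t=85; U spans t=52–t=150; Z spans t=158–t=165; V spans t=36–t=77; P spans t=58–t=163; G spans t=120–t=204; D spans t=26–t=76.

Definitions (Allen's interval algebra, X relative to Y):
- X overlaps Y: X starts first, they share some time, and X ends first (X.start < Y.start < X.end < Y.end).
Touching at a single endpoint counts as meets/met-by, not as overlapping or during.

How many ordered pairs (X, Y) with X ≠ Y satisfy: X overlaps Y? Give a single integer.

Checking all 110 ordered pairs for relation 'overlaps'; matching pairs in alphabetical order:
(D, K): D overlaps K ✓
(D, P): D overlaps P ✓
(D, S): D overlaps S ✓
(D, U): D overlaps U ✓
(D, V): D overlaps V ✓
(K, G): K overlaps G ✓
(K, Q): K overlaps Q ✓
(P, G): P overlaps G ✓
(P, Z): P overlaps Z ✓
(Q, G): Q overlaps G ✓
(S, K): S overlaps K ✓
(S, Q): S overlaps Q ✓
(U, G): U overlaps G ✓
(U, P): U overlaps P ✓
(U, Q): U overlaps Q ✓
(V, K): V overlaps K ✓
(V, P): V overlaps P ✓
(V, S): V overlaps S ✓
(V, U): V overlaps U ✓
Count: 19.

19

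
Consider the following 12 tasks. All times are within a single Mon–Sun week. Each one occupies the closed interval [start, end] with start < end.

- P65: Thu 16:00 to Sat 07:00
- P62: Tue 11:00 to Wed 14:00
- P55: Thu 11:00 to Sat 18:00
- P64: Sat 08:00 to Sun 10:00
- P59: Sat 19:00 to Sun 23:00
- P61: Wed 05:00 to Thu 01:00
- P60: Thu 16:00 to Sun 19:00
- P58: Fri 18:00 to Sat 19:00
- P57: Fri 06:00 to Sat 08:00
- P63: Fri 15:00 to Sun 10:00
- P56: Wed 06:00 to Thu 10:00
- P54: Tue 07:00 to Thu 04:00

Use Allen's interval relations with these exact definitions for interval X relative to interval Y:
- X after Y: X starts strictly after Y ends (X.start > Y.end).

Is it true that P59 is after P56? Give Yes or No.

P59 = [Sat 19:00, Sun 23:00], P56 = [Wed 06:00, Thu 10:00].
Actual relation of P59 to P56: after.
Asked whether 'after' holds → Yes.

Yes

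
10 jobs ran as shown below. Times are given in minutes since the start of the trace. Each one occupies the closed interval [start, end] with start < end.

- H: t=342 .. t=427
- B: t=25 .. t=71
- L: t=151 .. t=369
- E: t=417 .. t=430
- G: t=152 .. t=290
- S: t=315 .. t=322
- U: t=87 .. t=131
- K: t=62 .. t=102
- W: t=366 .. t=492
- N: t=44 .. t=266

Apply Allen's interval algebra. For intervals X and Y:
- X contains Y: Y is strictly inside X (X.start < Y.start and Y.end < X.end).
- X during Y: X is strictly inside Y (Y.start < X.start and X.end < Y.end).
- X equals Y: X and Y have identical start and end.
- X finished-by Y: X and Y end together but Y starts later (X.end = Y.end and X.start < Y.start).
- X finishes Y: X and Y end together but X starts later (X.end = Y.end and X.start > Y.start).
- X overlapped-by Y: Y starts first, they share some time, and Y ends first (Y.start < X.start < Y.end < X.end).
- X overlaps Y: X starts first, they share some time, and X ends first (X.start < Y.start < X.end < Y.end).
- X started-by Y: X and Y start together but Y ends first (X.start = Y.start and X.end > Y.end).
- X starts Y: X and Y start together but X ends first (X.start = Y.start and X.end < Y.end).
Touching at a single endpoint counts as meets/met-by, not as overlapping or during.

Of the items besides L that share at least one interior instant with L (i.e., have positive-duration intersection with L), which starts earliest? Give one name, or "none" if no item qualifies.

Target L = [t=151, t=369].
B [t=25, t=71] → before → excluded.
E [t=417, t=430] → after → excluded.
G [t=152, t=290] → during → candidate.
H [t=342, t=427] → overlapped-by → candidate.
K [t=62, t=102] → before → excluded.
N [t=44, t=266] → overlaps → candidate.
S [t=315, t=322] → during → candidate.
U [t=87, t=131] → before → excluded.
W [t=366, t=492] → overlapped-by → candidate.
Among candidates, earliest start is t=44 → N.

N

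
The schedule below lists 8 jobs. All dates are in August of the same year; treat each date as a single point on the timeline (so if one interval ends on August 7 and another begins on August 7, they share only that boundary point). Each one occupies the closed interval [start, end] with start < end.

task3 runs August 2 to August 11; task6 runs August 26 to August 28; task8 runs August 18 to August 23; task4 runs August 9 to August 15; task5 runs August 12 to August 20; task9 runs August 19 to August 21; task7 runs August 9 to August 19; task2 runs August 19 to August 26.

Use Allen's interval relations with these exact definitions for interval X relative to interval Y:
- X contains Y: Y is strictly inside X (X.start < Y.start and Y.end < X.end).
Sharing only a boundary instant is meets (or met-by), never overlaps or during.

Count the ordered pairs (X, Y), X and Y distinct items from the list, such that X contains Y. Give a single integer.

1

Checking all 56 ordered pairs for relation 'contains'; matching pairs in alphabetical order:
(task8, task9): task8 contains task9 ✓
Count: 1.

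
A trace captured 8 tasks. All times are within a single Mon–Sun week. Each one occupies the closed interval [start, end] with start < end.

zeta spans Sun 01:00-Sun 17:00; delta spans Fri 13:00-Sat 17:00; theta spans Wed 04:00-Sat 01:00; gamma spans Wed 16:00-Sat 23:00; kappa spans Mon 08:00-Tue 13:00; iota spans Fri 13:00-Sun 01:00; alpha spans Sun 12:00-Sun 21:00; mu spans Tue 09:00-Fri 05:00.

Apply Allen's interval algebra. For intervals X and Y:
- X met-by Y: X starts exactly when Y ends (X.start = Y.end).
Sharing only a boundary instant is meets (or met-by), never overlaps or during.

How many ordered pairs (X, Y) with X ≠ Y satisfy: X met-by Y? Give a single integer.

1

Checking all 56 ordered pairs for relation 'met-by'; matching pairs in alphabetical order:
(zeta, iota): zeta met-by iota ✓
Count: 1.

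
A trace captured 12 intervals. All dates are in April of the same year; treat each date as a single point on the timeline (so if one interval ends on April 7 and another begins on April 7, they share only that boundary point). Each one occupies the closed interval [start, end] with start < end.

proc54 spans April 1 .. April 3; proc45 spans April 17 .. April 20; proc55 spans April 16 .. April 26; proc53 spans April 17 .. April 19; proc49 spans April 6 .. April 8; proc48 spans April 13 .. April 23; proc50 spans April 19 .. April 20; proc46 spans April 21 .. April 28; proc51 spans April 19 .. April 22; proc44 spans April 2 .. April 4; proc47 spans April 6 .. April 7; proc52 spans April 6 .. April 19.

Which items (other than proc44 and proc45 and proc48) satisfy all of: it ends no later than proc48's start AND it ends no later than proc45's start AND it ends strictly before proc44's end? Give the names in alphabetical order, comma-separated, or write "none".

Conditions: its end is no later than proc48's start (X.end <= April 13) AND its end is no later than proc45's start (X.end <= April 17) AND its end is strictly before proc44's end (X.end < April 4).
proc46: end April 28 <= April 13? ✗; end April 28 <= April 17? ✗; end April 28 < April 4? ✗ → no.
proc47: end April 7 <= April 13? ✓; end April 7 <= April 17? ✓; end April 7 < April 4? ✗ → no.
proc49: end April 8 <= April 13? ✓; end April 8 <= April 17? ✓; end April 8 < April 4? ✗ → no.
proc50: end April 20 <= April 13? ✗; end April 20 <= April 17? ✗; end April 20 < April 4? ✗ → no.
proc51: end April 22 <= April 13? ✗; end April 22 <= April 17? ✗; end April 22 < April 4? ✗ → no.
proc52: end April 19 <= April 13? ✗; end April 19 <= April 17? ✗; end April 19 < April 4? ✗ → no.
proc53: end April 19 <= April 13? ✗; end April 19 <= April 17? ✗; end April 19 < April 4? ✗ → no.
proc54: end April 3 <= April 13? ✓; end April 3 <= April 17? ✓; end April 3 < April 4? ✓ → yes.
proc55: end April 26 <= April 13? ✗; end April 26 <= April 17? ✗; end April 26 < April 4? ✗ → no.
Result: proc54.

proc54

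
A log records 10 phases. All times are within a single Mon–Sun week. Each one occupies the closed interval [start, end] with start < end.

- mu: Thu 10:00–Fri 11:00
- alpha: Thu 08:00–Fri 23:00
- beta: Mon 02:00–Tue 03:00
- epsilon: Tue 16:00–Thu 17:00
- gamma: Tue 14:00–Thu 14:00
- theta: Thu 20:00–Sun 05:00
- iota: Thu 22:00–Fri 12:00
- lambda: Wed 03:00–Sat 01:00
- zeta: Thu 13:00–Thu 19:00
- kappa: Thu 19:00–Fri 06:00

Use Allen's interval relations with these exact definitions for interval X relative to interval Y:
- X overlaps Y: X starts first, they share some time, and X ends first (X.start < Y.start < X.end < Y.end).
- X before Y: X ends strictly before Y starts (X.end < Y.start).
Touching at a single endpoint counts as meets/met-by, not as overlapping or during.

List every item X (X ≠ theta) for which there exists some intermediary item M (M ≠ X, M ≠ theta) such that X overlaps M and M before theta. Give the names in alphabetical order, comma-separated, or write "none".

Target theta = [Thu 20:00, Sun 05:00].
Intermediaries M with M before theta: beta, epsilon, gamma, zeta.
Via beta — items with X overlaps beta: none.
Via epsilon — items with X overlaps epsilon: gamma.
Via gamma — items with X overlaps gamma: none.
Via zeta — items with X overlaps zeta: epsilon, gamma.
Union: epsilon, gamma.

epsilon, gamma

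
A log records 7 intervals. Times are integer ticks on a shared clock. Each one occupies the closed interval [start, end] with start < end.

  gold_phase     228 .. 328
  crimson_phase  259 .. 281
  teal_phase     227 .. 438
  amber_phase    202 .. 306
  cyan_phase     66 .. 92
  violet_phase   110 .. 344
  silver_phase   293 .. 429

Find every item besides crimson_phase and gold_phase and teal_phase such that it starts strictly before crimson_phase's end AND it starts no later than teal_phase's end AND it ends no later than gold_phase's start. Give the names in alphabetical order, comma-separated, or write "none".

cyan_phase

Conditions: its start is strictly before crimson_phase's end (X.start < 281) AND its start is no later than teal_phase's end (X.start <= 438) AND its end is no later than gold_phase's start (X.end <= 228).
amber_phase: start 202 < 281? ✓; start 202 <= 438? ✓; end 306 <= 228? ✗ → no.
cyan_phase: start 66 < 281? ✓; start 66 <= 438? ✓; end 92 <= 228? ✓ → yes.
silver_phase: start 293 < 281? ✗; start 293 <= 438? ✓; end 429 <= 228? ✗ → no.
violet_phase: start 110 < 281? ✓; start 110 <= 438? ✓; end 344 <= 228? ✗ → no.
Result: cyan_phase.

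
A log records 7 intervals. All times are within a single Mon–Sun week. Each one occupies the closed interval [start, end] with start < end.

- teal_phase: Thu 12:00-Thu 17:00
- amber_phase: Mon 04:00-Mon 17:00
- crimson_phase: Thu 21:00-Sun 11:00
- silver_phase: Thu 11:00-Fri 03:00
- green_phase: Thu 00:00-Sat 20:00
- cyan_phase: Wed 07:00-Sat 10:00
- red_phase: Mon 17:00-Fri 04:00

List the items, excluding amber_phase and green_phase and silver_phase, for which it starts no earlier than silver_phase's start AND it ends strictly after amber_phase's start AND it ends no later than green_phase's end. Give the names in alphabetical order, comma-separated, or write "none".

teal_phase

Conditions: its start is no earlier than silver_phase's start (X.start >= Thu 11:00) AND its end is strictly after amber_phase's start (X.end > Mon 04:00) AND its end is no later than green_phase's end (X.end <= Sat 20:00).
crimson_phase: start Thu 21:00 >= Thu 11:00? ✓; end Sun 11:00 > Mon 04:00? ✓; end Sun 11:00 <= Sat 20:00? ✗ → no.
cyan_phase: start Wed 07:00 >= Thu 11:00? ✗; end Sat 10:00 > Mon 04:00? ✓; end Sat 10:00 <= Sat 20:00? ✓ → no.
red_phase: start Mon 17:00 >= Thu 11:00? ✗; end Fri 04:00 > Mon 04:00? ✓; end Fri 04:00 <= Sat 20:00? ✓ → no.
teal_phase: start Thu 12:00 >= Thu 11:00? ✓; end Thu 17:00 > Mon 04:00? ✓; end Thu 17:00 <= Sat 20:00? ✓ → yes.
Result: teal_phase.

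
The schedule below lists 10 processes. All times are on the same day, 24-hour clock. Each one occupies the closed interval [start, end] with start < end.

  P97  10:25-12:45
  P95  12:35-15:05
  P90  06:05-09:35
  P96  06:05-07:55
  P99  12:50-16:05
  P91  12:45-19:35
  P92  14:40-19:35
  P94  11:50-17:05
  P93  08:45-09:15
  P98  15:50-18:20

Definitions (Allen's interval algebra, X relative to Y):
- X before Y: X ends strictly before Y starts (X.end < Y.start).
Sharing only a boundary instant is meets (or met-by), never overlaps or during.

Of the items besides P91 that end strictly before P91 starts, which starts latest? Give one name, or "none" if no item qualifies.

P93

Target P91 = [12:45, 19:35].
P90 [06:05, 09:35] → before → candidate.
P92 [14:40, 19:35] → finishes → excluded.
P93 [08:45, 09:15] → before → candidate.
P94 [11:50, 17:05] → overlaps → excluded.
P95 [12:35, 15:05] → overlaps → excluded.
P96 [06:05, 07:55] → before → candidate.
P97 [10:25, 12:45] → meets → excluded.
P98 [15:50, 18:20] → during → excluded.
P99 [12:50, 16:05] → during → excluded.
Among candidates, latest start is 08:45 → P93.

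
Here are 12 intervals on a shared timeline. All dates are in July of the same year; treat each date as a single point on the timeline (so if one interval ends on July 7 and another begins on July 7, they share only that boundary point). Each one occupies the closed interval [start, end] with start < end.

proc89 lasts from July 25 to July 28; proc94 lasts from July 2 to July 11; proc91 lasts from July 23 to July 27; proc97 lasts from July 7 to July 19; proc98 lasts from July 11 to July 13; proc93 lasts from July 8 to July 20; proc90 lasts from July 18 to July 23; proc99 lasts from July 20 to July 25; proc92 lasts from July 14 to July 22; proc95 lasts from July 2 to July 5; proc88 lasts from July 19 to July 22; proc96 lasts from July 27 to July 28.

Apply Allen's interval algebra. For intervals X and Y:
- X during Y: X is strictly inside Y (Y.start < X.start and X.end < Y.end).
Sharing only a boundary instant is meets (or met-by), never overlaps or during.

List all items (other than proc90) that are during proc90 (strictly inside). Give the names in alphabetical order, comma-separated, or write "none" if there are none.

Target proc90 = [July 18, July 23].
proc88 [July 19, July 22] → during → yes.
proc89 [July 25, July 28] → after → no.
proc91 [July 23, July 27] → met-by → no.
proc92 [July 14, July 22] → overlaps → no.
proc93 [July 8, July 20] → overlaps → no.
proc94 [July 2, July 11] → before → no.
proc95 [July 2, July 5] → before → no.
proc96 [July 27, July 28] → after → no.
proc97 [July 7, July 19] → overlaps → no.
proc98 [July 11, July 13] → before → no.
proc99 [July 20, July 25] → overlapped-by → no.
Result: proc88.

proc88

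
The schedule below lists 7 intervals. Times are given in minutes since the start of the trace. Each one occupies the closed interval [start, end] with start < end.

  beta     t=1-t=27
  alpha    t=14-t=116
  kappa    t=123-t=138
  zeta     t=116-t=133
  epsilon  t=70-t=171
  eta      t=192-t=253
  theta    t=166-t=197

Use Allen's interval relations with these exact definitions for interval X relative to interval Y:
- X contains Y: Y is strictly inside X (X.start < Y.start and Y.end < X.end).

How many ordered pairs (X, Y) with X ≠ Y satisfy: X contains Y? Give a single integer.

Checking all 42 ordered pairs for relation 'contains'; matching pairs in alphabetical order:
(epsilon, kappa): epsilon contains kappa ✓
(epsilon, zeta): epsilon contains zeta ✓
Count: 2.

2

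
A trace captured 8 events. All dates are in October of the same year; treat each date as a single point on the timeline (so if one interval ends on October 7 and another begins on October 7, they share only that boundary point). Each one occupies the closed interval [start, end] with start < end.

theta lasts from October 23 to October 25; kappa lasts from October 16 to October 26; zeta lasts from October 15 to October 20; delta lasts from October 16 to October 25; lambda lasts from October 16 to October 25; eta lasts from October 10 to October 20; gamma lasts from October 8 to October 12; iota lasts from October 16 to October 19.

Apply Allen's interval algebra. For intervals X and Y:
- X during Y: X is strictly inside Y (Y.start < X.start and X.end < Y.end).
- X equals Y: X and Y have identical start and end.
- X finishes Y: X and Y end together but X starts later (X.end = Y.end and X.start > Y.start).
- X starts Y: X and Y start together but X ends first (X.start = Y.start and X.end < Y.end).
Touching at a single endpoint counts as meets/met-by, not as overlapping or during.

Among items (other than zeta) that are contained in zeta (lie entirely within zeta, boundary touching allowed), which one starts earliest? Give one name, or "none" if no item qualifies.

iota

Target zeta = [October 15, October 20].
delta [October 16, October 25] → overlapped-by → excluded.
eta [October 10, October 20] → finished-by → excluded.
gamma [October 8, October 12] → before → excluded.
iota [October 16, October 19] → during → candidate.
kappa [October 16, October 26] → overlapped-by → excluded.
lambda [October 16, October 25] → overlapped-by → excluded.
theta [October 23, October 25] → after → excluded.
Among candidates, earliest start is October 16 → iota.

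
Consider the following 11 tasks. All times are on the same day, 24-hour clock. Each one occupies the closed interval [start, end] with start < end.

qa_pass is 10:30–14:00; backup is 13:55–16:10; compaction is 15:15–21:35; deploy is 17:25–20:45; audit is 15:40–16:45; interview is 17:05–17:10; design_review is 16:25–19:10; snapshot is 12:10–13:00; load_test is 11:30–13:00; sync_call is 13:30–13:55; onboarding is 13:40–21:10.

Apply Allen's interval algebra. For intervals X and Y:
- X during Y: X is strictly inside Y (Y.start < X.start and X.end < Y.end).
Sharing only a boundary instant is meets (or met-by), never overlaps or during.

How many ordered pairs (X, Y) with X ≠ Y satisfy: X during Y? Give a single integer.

13

Checking all 110 ordered pairs for relation 'during'; matching pairs in alphabetical order:
(audit, compaction): audit during compaction ✓
(audit, onboarding): audit during onboarding ✓
(backup, onboarding): backup during onboarding ✓
(deploy, compaction): deploy during compaction ✓
(deploy, onboarding): deploy during onboarding ✓
(design_review, compaction): design_review during compaction ✓
(design_review, onboarding): design_review during onboarding ✓
(interview, compaction): interview during compaction ✓
(interview, design_review): interview during design_review ✓
(interview, onboarding): interview during onboarding ✓
(load_test, qa_pass): load_test during qa_pass ✓
(snapshot, qa_pass): snapshot during qa_pass ✓
(sync_call, qa_pass): sync_call during qa_pass ✓
Count: 13.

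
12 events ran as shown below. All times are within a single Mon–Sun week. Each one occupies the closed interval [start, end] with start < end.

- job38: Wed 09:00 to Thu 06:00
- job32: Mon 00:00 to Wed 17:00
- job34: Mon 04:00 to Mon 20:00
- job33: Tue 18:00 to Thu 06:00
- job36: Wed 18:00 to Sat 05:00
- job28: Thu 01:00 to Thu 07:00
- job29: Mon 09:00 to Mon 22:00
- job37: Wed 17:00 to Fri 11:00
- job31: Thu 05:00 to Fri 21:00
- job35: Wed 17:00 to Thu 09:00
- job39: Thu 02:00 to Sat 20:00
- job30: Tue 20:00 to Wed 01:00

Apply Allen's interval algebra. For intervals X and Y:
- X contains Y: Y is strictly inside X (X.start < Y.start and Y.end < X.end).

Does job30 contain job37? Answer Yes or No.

No

job30 = [Tue 20:00, Wed 01:00], job37 = [Wed 17:00, Fri 11:00].
Actual relation of job30 to job37: before.
Asked whether 'contains' holds → No.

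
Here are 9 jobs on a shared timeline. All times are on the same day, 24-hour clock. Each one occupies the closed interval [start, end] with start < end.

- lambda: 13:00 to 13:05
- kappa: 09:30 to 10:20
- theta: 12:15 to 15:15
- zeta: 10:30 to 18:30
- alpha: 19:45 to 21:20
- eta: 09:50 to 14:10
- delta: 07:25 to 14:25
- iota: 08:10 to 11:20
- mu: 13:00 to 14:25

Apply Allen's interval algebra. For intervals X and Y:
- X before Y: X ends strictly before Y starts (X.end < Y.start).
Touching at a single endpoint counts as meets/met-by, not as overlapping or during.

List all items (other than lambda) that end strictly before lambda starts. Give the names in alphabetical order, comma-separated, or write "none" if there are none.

Target lambda = [13:00, 13:05].
alpha [19:45, 21:20] → after → no.
delta [07:25, 14:25] → contains → no.
eta [09:50, 14:10] → contains → no.
iota [08:10, 11:20] → before → yes.
kappa [09:30, 10:20] → before → yes.
mu [13:00, 14:25] → started-by → no.
theta [12:15, 15:15] → contains → no.
zeta [10:30, 18:30] → contains → no.
Result: iota, kappa.

iota, kappa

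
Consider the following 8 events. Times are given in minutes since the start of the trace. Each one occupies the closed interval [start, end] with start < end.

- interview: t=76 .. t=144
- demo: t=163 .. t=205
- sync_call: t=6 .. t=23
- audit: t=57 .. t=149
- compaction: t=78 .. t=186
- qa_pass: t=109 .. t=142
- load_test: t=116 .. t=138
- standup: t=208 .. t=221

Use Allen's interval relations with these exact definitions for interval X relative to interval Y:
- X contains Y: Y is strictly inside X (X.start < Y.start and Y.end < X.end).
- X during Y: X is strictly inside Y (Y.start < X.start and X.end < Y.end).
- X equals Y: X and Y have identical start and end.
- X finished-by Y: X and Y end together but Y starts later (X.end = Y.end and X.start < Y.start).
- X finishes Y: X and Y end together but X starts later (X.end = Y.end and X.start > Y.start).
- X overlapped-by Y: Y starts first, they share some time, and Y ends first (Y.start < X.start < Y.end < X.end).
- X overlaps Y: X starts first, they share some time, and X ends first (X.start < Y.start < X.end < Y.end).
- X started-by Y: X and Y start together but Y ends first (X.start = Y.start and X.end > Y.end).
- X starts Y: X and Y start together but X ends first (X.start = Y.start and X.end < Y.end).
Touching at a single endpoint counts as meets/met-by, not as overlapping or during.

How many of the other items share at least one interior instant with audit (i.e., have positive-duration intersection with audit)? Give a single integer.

4

Target audit = [t=57, t=149].
compaction [t=78, t=186] → overlapped-by → counts.
demo [t=163, t=205] → after → no.
interview [t=76, t=144] → during → counts.
load_test [t=116, t=138] → during → counts.
qa_pass [t=109, t=142] → during → counts.
standup [t=208, t=221] → after → no.
sync_call [t=6, t=23] → before → no.
Total: 4.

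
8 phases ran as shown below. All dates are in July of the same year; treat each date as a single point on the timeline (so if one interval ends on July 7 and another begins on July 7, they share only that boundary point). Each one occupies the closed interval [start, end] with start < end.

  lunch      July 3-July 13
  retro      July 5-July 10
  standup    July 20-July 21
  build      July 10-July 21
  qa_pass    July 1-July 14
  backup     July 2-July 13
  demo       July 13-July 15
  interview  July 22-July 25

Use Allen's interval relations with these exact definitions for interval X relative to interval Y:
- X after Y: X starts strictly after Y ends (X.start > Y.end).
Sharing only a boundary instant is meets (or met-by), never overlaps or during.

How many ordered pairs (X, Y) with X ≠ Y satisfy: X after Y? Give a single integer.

13

Checking all 56 ordered pairs for relation 'after'; matching pairs in alphabetical order:
(demo, retro): demo after retro ✓
(interview, backup): interview after backup ✓
(interview, build): interview after build ✓
(interview, demo): interview after demo ✓
(interview, lunch): interview after lunch ✓
(interview, qa_pass): interview after qa_pass ✓
(interview, retro): interview after retro ✓
(interview, standup): interview after standup ✓
(standup, backup): standup after backup ✓
(standup, demo): standup after demo ✓
(standup, lunch): standup after lunch ✓
(standup, qa_pass): standup after qa_pass ✓
(standup, retro): standup after retro ✓
Count: 13.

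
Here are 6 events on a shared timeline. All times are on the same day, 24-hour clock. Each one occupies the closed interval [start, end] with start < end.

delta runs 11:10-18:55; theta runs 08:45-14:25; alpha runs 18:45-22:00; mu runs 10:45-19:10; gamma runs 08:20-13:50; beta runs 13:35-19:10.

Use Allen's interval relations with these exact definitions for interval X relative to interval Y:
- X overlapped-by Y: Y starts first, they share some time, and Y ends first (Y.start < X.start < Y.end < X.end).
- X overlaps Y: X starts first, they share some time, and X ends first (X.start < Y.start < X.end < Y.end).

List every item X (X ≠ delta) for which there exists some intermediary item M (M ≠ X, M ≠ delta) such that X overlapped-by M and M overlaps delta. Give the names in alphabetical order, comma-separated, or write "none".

Target delta = [11:10, 18:55].
Intermediaries M with M overlaps delta: gamma, theta.
Via gamma — items with X overlapped-by gamma: beta, mu, theta.
Via theta — items with X overlapped-by theta: beta, mu.
Union: beta, mu, theta.

beta, mu, theta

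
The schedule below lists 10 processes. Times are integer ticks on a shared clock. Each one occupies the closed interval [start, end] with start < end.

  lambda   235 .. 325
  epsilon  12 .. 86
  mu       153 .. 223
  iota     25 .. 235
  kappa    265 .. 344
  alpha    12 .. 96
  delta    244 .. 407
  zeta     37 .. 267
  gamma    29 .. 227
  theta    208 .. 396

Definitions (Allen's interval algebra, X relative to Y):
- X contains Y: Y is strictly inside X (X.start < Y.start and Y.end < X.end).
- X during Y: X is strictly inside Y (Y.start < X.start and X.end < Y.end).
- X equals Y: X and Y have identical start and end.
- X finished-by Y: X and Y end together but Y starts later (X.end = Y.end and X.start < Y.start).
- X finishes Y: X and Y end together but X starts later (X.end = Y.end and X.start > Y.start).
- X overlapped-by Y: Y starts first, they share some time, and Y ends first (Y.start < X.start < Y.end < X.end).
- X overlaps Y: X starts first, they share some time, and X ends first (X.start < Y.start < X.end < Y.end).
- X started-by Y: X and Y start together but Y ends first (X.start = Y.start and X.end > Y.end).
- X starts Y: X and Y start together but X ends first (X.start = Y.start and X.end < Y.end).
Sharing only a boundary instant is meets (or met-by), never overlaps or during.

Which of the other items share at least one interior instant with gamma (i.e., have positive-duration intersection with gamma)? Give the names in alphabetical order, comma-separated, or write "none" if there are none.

Target gamma = [29, 227].
alpha [12, 96] → overlaps → yes.
delta [244, 407] → after → no.
epsilon [12, 86] → overlaps → yes.
iota [25, 235] → contains → yes.
kappa [265, 344] → after → no.
lambda [235, 325] → after → no.
mu [153, 223] → during → yes.
theta [208, 396] → overlapped-by → yes.
zeta [37, 267] → overlapped-by → yes.
Result: alpha, epsilon, iota, mu, theta, zeta.

alpha, epsilon, iota, mu, theta, zeta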